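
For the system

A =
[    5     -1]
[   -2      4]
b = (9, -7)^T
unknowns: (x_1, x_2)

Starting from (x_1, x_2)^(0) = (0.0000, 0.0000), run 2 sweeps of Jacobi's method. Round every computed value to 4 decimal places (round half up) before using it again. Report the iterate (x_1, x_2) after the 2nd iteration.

(1.4500, -0.8500)

Iteration 1:
  x_1 = (9 - (-1)·0.0000) / (5) = 1.8000
  x_2 = (-7 - (-2)·0.0000) / (4) = -1.7500
Iteration 2:
  x_1 = (9 - (-1)·-1.7500) / (5) = 1.4500
  x_2 = (-7 - (-2)·1.8000) / (4) = -0.8500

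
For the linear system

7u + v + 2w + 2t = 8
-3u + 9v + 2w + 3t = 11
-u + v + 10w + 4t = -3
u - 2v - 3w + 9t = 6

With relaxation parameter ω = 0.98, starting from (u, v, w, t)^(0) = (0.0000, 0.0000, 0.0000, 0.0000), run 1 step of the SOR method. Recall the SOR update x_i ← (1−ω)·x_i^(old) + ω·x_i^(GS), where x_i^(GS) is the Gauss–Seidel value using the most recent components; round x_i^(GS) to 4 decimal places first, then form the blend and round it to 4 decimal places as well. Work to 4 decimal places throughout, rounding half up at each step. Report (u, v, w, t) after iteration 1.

Iteration 1:
  u: GS value = (8 - (1)·0.0000 - (2)·0.0000 - (2)·0.0000) / (7) = 1.1429;  u ← (1−ω)·0.0000 + ω·1.1429 = 1.1200
  v: GS value = (11 - (-3)·1.1200 - (2)·0.0000 - (3)·0.0000) / (9) = 1.5956;  v ← (1−ω)·0.0000 + ω·1.5956 = 1.5637
  w: GS value = (-3 - (-1)·1.1200 - (1)·1.5637 - (4)·0.0000) / (10) = -0.3444;  w ← (1−ω)·0.0000 + ω·-0.3444 = -0.3375
  t: GS value = (6 - (1)·1.1200 - (-2)·1.5637 - (-3)·-0.3375) / (9) = 0.7772;  t ← (1−ω)·0.0000 + ω·0.7772 = 0.7617

(1.1200, 1.5637, -0.3375, 0.7617)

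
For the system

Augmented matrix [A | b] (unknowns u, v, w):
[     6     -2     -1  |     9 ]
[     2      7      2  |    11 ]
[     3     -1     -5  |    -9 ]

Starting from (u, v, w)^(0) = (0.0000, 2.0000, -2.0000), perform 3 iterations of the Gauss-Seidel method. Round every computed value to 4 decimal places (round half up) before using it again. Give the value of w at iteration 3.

3.0425

Iteration 1:
  u = (9 - (-2)·2.0000 - (-1)·-2.0000) / (6) = 1.8333
  v = (11 - (2)·1.8333 - (2)·-2.0000) / (7) = 1.6191
  w = (-9 - (3)·1.8333 - (-1)·1.6191) / (-5) = 2.5762
Iteration 2:
  u = (9 - (-2)·1.6191 - (-1)·2.5762) / (6) = 2.4691
  v = (11 - (2)·2.4691 - (2)·2.5762) / (7) = 0.1299
  w = (-9 - (3)·2.4691 - (-1)·0.1299) / (-5) = 3.2555
Iteration 3:
  u = (9 - (-2)·0.1299 - (-1)·3.2555) / (6) = 2.0859
  v = (11 - (2)·2.0859 - (2)·3.2555) / (7) = 0.0453
  w = (-9 - (3)·2.0859 - (-1)·0.0453) / (-5) = 3.0425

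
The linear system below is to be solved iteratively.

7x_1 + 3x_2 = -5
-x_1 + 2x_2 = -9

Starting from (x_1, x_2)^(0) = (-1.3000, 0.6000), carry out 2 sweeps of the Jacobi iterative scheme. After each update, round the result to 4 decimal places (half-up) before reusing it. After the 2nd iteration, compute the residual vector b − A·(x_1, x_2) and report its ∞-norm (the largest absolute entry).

2.4643

Iteration 1:
  x_1 = (-5 - (3)·0.6000) / (7) = -0.9714
  x_2 = (-9 - (-1)·-1.3000) / (2) = -5.1500
Iteration 2:
  x_1 = (-5 - (3)·-5.1500) / (7) = 1.4929
  x_2 = (-9 - (-1)·-0.9714) / (2) = -4.9857
Residual b − A·x = (-0.4932, 2.4643); ∞-norm = 2.4643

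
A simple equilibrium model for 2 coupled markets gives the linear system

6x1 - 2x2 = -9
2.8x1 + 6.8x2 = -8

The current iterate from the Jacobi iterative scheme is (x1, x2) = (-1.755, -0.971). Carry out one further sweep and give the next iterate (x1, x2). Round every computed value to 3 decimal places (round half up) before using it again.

(-1.824, -0.454)

One sweep:
  x1 = (-9 - (-2)·-0.971) / (6) = -1.824
  x2 = (-8 - (2.8)·-1.755) / (6.8) = -0.454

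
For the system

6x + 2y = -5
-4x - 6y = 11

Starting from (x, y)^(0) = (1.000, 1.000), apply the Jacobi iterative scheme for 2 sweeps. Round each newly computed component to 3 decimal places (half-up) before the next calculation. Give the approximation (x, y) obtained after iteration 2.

(0.000, -1.055)

Iteration 1:
  x = (-5 - (2)·1.000) / (6) = -1.167
  y = (11 - (-4)·1.000) / (-6) = -2.500
Iteration 2:
  x = (-5 - (2)·-2.500) / (6) = 0.000
  y = (11 - (-4)·-1.167) / (-6) = -1.055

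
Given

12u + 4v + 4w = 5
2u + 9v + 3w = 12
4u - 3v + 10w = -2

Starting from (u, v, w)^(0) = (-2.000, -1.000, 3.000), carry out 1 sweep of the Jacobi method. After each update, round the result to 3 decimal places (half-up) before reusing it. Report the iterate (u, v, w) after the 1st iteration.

(-0.250, 0.778, 0.300)

Iteration 1:
  u = (5 - (4)·-1.000 - (4)·3.000) / (12) = -0.250
  v = (12 - (2)·-2.000 - (3)·3.000) / (9) = 0.778
  w = (-2 - (4)·-2.000 - (-3)·-1.000) / (10) = 0.300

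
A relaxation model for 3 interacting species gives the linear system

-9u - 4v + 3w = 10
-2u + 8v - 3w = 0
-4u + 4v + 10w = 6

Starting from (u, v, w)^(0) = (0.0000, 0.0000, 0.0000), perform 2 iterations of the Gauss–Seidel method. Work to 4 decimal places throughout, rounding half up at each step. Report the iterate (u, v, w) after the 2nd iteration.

(-0.8987, -0.1247, 0.2904)

Iteration 1:
  u = (10 - (-4)·0.0000 - (3)·0.0000) / (-9) = -1.1111
  v = (0 - (-2)·-1.1111 - (-3)·0.0000) / (8) = -0.2778
  w = (6 - (-4)·-1.1111 - (4)·-0.2778) / (10) = 0.2667
Iteration 2:
  u = (10 - (-4)·-0.2778 - (3)·0.2667) / (-9) = -0.8987
  v = (0 - (-2)·-0.8987 - (-3)·0.2667) / (8) = -0.1247
  w = (6 - (-4)·-0.8987 - (4)·-0.1247) / (10) = 0.2904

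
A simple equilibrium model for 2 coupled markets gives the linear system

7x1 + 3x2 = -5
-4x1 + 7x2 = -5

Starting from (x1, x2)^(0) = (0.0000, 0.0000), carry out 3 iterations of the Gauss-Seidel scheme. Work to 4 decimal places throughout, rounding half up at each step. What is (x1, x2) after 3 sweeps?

(-0.3511, -0.9149)

Iteration 1:
  x1 = (-5 - (3)·0.0000) / (7) = -0.7143
  x2 = (-5 - (-4)·-0.7143) / (7) = -1.1225
Iteration 2:
  x1 = (-5 - (3)·-1.1225) / (7) = -0.2332
  x2 = (-5 - (-4)·-0.2332) / (7) = -0.8475
Iteration 3:
  x1 = (-5 - (3)·-0.8475) / (7) = -0.3511
  x2 = (-5 - (-4)·-0.3511) / (7) = -0.9149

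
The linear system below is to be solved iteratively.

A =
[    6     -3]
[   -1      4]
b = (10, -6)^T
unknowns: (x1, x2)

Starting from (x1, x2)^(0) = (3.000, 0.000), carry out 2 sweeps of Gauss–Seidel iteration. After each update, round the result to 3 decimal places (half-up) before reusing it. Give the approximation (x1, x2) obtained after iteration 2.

Iteration 1:
  x1 = (10 - (-3)·0.000) / (6) = 1.667
  x2 = (-6 - (-1)·1.667) / (4) = -1.083
Iteration 2:
  x1 = (10 - (-3)·-1.083) / (6) = 1.125
  x2 = (-6 - (-1)·1.125) / (4) = -1.219

(1.125, -1.219)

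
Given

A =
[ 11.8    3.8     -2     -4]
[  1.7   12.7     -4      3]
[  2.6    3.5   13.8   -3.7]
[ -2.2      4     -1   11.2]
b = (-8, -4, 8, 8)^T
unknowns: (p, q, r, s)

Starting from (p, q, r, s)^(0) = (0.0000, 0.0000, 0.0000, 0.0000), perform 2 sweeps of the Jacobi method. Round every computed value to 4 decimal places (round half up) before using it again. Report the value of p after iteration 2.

-0.2361

Iteration 1:
  p = (-8 - (3.8)·0.0000 - (-2)·0.0000 - (-4)·0.0000) / (11.8) = -0.6780
  q = (-4 - (1.7)·0.0000 - (-4)·0.0000 - (3)·0.0000) / (12.7) = -0.3150
  r = (8 - (2.6)·0.0000 - (3.5)·0.0000 - (-3.7)·0.0000) / (13.8) = 0.5797
  s = (8 - (-2.2)·0.0000 - (4)·0.0000 - (-1)·0.0000) / (11.2) = 0.7143
Iteration 2:
  p = (-8 - (3.8)·-0.3150 - (-2)·0.5797 - (-4)·0.7143) / (11.8) = -0.2361
  q = (-4 - (1.7)·-0.6780 - (-4)·0.5797 - (3)·0.7143) / (12.7) = -0.2104
  r = (8 - (2.6)·-0.6780 - (3.5)·-0.3150 - (-3.7)·0.7143) / (13.8) = 0.9789
  s = (8 - (-2.2)·-0.6780 - (4)·-0.3150 - (-1)·0.5797) / (11.2) = 0.7454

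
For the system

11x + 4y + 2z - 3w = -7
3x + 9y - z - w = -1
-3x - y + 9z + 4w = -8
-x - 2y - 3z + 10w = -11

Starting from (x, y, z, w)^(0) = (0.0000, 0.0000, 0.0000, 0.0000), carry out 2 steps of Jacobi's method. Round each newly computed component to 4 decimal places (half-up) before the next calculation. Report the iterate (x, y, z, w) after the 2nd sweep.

(-0.7343, -0.1200, -0.6245, -1.4525)

Iteration 1:
  x = (-7 - (4)·0.0000 - (2)·0.0000 - (-3)·0.0000) / (11) = -0.6364
  y = (-1 - (3)·0.0000 - (-1)·0.0000 - (-1)·0.0000) / (9) = -0.1111
  z = (-8 - (-3)·0.0000 - (-1)·0.0000 - (4)·0.0000) / (9) = -0.8889
  w = (-11 - (-1)·0.0000 - (-2)·0.0000 - (-3)·0.0000) / (10) = -1.1000
Iteration 2:
  x = (-7 - (4)·-0.1111 - (2)·-0.8889 - (-3)·-1.1000) / (11) = -0.7343
  y = (-1 - (3)·-0.6364 - (-1)·-0.8889 - (-1)·-1.1000) / (9) = -0.1200
  z = (-8 - (-3)·-0.6364 - (-1)·-0.1111 - (4)·-1.1000) / (9) = -0.6245
  w = (-11 - (-1)·-0.6364 - (-2)·-0.1111 - (-3)·-0.8889) / (10) = -1.4525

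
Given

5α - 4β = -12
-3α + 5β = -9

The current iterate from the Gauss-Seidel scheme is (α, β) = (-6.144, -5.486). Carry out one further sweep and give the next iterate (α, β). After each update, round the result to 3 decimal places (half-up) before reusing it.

(-6.789, -5.873)

One sweep:
  α = (-12 - (-4)·-5.486) / (5) = -6.789
  β = (-9 - (-3)·-6.789) / (5) = -5.873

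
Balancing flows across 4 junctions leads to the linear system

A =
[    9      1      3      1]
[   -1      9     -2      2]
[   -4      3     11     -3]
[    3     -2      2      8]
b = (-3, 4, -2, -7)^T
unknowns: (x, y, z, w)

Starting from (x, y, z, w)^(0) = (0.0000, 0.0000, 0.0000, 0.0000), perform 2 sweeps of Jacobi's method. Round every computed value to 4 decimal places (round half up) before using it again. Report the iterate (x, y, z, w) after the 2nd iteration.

(-0.2249, 0.5615, -0.6629, -0.5935)

Iteration 1:
  x = (-3 - (1)·0.0000 - (3)·0.0000 - (1)·0.0000) / (9) = -0.3333
  y = (4 - (-1)·0.0000 - (-2)·0.0000 - (2)·0.0000) / (9) = 0.4444
  z = (-2 - (-4)·0.0000 - (3)·0.0000 - (-3)·0.0000) / (11) = -0.1818
  w = (-7 - (3)·0.0000 - (-2)·0.0000 - (2)·0.0000) / (8) = -0.8750
Iteration 2:
  x = (-3 - (1)·0.4444 - (3)·-0.1818 - (1)·-0.8750) / (9) = -0.2249
  y = (4 - (-1)·-0.3333 - (-2)·-0.1818 - (2)·-0.8750) / (9) = 0.5615
  z = (-2 - (-4)·-0.3333 - (3)·0.4444 - (-3)·-0.8750) / (11) = -0.6629
  w = (-7 - (3)·-0.3333 - (-2)·0.4444 - (2)·-0.1818) / (8) = -0.5935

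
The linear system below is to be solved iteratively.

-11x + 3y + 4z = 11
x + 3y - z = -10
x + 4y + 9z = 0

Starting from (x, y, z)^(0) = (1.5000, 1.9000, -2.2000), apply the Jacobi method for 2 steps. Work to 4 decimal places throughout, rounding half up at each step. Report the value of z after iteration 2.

2.1721

Iteration 1:
  x = (11 - (3)·1.9000 - (4)·-2.2000) / (-11) = -1.2818
  y = (-10 - (1)·1.5000 - (-1)·-2.2000) / (3) = -4.5667
  z = (0 - (1)·1.5000 - (4)·1.9000) / (9) = -1.0111
Iteration 2:
  x = (11 - (3)·-4.5667 - (4)·-1.0111) / (-11) = -2.6131
  y = (-10 - (1)·-1.2818 - (-1)·-1.0111) / (3) = -3.2431
  z = (0 - (1)·-1.2818 - (4)·-4.5667) / (9) = 2.1721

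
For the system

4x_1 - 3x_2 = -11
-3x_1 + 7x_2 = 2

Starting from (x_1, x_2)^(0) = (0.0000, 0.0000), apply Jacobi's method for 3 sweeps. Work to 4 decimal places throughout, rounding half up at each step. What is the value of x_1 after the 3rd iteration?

Iteration 1:
  x_1 = (-11 - (-3)·0.0000) / (4) = -2.7500
  x_2 = (2 - (-3)·0.0000) / (7) = 0.2857
Iteration 2:
  x_1 = (-11 - (-3)·0.2857) / (4) = -2.5357
  x_2 = (2 - (-3)·-2.7500) / (7) = -0.8929
Iteration 3:
  x_1 = (-11 - (-3)·-0.8929) / (4) = -3.4197
  x_2 = (2 - (-3)·-2.5357) / (7) = -0.8010

-3.4197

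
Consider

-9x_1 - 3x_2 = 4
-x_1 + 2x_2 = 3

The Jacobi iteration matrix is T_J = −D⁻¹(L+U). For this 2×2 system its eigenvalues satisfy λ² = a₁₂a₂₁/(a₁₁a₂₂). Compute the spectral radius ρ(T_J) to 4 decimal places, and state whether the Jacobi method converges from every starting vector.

a₁₂a₂₁/(a₁₁a₂₂) = (-3)·(-1) / ((-9)·(2)) = -0.166667
ρ = √|-0.166667| = √0.166667 = 0.4082
ρ < 1, so Jacobi converges

0.4082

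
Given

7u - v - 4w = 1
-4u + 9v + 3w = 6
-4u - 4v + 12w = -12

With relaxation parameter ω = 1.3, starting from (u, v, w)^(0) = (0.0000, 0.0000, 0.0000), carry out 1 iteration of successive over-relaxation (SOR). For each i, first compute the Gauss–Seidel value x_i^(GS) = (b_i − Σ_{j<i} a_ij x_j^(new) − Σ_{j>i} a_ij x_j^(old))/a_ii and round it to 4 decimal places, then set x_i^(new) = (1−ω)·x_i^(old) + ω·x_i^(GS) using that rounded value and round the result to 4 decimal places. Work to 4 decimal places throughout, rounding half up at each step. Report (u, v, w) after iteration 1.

Iteration 1:
  u: GS value = (1 - (-1)·0.0000 - (-4)·0.0000) / (7) = 0.1429;  u ← (1−ω)·0.0000 + ω·0.1429 = 0.1858
  v: GS value = (6 - (-4)·0.1858 - (3)·0.0000) / (9) = 0.7492;  v ← (1−ω)·0.0000 + ω·0.7492 = 0.9740
  w: GS value = (-12 - (-4)·0.1858 - (-4)·0.9740) / (12) = -0.6134;  w ← (1−ω)·0.0000 + ω·-0.6134 = -0.7974

(0.1858, 0.9740, -0.7974)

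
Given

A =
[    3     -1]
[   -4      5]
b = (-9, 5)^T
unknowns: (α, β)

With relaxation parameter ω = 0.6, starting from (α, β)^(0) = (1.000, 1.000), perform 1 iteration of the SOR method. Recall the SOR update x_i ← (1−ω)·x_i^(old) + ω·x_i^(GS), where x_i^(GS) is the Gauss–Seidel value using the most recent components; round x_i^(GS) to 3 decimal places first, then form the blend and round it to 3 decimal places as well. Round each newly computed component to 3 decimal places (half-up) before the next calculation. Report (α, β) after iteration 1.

(-1.200, 0.424)

Iteration 1:
  α: GS value = (-9 - (-1)·1.000) / (3) = -2.667;  α ← (1−ω)·1.000 + ω·-2.667 = -1.200
  β: GS value = (5 - (-4)·-1.200) / (5) = 0.040;  β ← (1−ω)·1.000 + ω·0.040 = 0.424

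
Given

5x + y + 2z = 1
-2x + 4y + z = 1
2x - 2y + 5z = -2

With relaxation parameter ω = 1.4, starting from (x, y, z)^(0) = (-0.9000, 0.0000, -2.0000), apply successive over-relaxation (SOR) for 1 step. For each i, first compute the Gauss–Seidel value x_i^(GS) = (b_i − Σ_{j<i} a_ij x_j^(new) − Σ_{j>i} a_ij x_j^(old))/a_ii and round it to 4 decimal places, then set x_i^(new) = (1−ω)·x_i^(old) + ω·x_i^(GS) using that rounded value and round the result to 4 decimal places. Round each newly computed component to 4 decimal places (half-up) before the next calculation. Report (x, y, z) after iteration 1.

(1.7600, 2.2820, 0.5323)

Iteration 1:
  x: GS value = (1 - (1)·0.0000 - (2)·-2.0000) / (5) = 1.0000;  x ← (1−ω)·-0.9000 + ω·1.0000 = 1.7600
  y: GS value = (1 - (-2)·1.7600 - (1)·-2.0000) / (4) = 1.6300;  y ← (1−ω)·0.0000 + ω·1.6300 = 2.2820
  z: GS value = (-2 - (2)·1.7600 - (-2)·2.2820) / (5) = -0.1912;  z ← (1−ω)·-2.0000 + ω·-0.1912 = 0.5323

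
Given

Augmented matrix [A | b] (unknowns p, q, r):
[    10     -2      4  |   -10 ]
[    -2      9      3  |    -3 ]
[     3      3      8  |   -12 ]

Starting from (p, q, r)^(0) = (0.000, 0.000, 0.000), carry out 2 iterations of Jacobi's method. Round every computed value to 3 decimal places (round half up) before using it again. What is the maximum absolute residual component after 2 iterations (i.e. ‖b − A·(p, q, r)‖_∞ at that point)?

2.431

Iteration 1:
  p = (-10 - (-2)·0.000 - (4)·0.000) / (10) = -1.000
  q = (-3 - (-2)·0.000 - (3)·0.000) / (9) = -0.333
  r = (-12 - (3)·0.000 - (3)·0.000) / (8) = -1.500
Iteration 2:
  p = (-10 - (-2)·-0.333 - (4)·-1.500) / (10) = -0.467
  q = (-3 - (-2)·-1.000 - (3)·-1.500) / (9) = -0.056
  r = (-12 - (3)·-1.000 - (3)·-0.333) / (8) = -1.000
Residual b − A·x = (-1.442, -0.430, -2.431); ∞-norm = 2.431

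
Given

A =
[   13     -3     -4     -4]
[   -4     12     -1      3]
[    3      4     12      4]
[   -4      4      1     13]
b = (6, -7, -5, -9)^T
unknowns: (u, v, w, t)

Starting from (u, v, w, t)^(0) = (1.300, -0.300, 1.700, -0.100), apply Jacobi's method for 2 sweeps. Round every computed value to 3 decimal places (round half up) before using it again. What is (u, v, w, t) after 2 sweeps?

Iteration 1:
  u = (6 - (-3)·-0.300 - (-4)·1.700 - (-4)·-0.100) / (13) = 0.885
  v = (-7 - (-4)·1.300 - (-1)·1.700 - (3)·-0.100) / (12) = 0.017
  w = (-5 - (3)·1.300 - (4)·-0.300 - (4)·-0.100) / (12) = -0.608
  t = (-9 - (-4)·1.300 - (4)·-0.300 - (1)·1.700) / (13) = -0.331
Iteration 2:
  u = (6 - (-3)·0.017 - (-4)·-0.608 - (-4)·-0.331) / (13) = 0.177
  v = (-7 - (-4)·0.885 - (-1)·-0.608 - (3)·-0.331) / (12) = -0.256
  w = (-5 - (3)·0.885 - (4)·0.017 - (4)·-0.331) / (12) = -0.533
  t = (-9 - (-4)·0.885 - (4)·0.017 - (1)·-0.608) / (13) = -0.378

(0.177, -0.256, -0.533, -0.378)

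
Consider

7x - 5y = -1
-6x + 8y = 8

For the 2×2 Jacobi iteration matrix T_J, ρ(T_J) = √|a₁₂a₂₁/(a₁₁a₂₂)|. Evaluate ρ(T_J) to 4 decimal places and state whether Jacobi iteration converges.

0.7319

a₁₂a₂₁/(a₁₁a₂₂) = (-5)·(-6) / ((7)·(8)) = 0.535714
ρ = √|0.535714| = √0.535714 = 0.7319
ρ < 1, so Jacobi converges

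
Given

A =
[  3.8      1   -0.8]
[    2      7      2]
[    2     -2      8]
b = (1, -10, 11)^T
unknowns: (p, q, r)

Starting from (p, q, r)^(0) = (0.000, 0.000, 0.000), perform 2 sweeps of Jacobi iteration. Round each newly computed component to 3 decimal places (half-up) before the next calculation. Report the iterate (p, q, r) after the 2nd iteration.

Iteration 1:
  p = (1 - (1)·0.000 - (-0.8)·0.000) / (3.8) = 0.263
  q = (-10 - (2)·0.000 - (2)·0.000) / (7) = -1.429
  r = (11 - (2)·0.000 - (-2)·0.000) / (8) = 1.375
Iteration 2:
  p = (1 - (1)·-1.429 - (-0.8)·1.375) / (3.8) = 0.929
  q = (-10 - (2)·0.263 - (2)·1.375) / (7) = -1.897
  r = (11 - (2)·0.263 - (-2)·-1.429) / (8) = 0.952

(0.929, -1.897, 0.952)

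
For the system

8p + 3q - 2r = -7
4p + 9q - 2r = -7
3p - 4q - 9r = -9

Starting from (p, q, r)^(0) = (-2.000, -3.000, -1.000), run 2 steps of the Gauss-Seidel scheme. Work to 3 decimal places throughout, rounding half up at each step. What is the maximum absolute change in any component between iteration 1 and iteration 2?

Iteration 1:
  p = (-7 - (3)·-3.000 - (-2)·-1.000) / (8) = 0.000
  q = (-7 - (4)·0.000 - (-2)·-1.000) / (9) = -1.000
  r = (-9 - (3)·0.000 - (-4)·-1.000) / (-9) = 1.444
Iteration 2:
  p = (-7 - (3)·-1.000 - (-2)·1.444) / (8) = -0.139
  q = (-7 - (4)·-0.139 - (-2)·1.444) / (9) = -0.395
  r = (-9 - (3)·-0.139 - (-4)·-0.395) / (-9) = 1.129
Change: (-0.139, 0.605, -0.315) → max |·| = 0.605

0.605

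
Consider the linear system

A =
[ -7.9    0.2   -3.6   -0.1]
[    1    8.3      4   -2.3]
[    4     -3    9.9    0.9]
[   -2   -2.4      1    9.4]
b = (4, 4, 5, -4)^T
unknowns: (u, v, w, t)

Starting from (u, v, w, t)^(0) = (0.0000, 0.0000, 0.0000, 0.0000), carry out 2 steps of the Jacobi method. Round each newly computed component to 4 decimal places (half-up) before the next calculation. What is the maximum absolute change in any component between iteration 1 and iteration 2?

Iteration 1:
  u = (4 - (0.2)·0.0000 - (-3.6)·0.0000 - (-0.1)·0.0000) / (-7.9) = -0.5063
  v = (4 - (1)·0.0000 - (4)·0.0000 - (-2.3)·0.0000) / (8.3) = 0.4819
  w = (5 - (4)·0.0000 - (-3)·0.0000 - (0.9)·0.0000) / (9.9) = 0.5051
  t = (-4 - (-2)·0.0000 - (-2.4)·0.0000 - (1)·0.0000) / (9.4) = -0.4255
Iteration 2:
  u = (4 - (0.2)·0.4819 - (-3.6)·0.5051 - (-0.1)·-0.4255) / (-7.9) = -0.7189
  v = (4 - (1)·-0.5063 - (4)·0.5051 - (-2.3)·-0.4255) / (8.3) = 0.1816
  w = (5 - (4)·-0.5063 - (-3)·0.4819 - (0.9)·-0.4255) / (9.9) = 0.8943
  t = (-4 - (-2)·-0.5063 - (-2.4)·0.4819 - (1)·0.5051) / (9.4) = -0.4640
Change: (-0.2126, -0.3003, 0.3892, -0.0385) → max |·| = 0.3892

0.3892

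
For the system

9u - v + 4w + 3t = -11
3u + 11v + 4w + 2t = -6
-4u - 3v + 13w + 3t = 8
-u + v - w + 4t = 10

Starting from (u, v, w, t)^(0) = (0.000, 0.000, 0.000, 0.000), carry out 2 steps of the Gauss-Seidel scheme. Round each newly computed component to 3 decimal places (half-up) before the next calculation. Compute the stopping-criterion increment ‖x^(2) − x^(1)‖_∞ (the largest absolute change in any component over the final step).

Iteration 1:
  u = (-11 - (-1)·0.000 - (4)·0.000 - (3)·0.000) / (9) = -1.222
  v = (-6 - (3)·-1.222 - (4)·0.000 - (2)·0.000) / (11) = -0.212
  w = (8 - (-4)·-1.222 - (-3)·-0.212 - (3)·0.000) / (13) = 0.190
  t = (10 - (-1)·-1.222 - (1)·-0.212 - (-1)·0.190) / (4) = 2.295
Iteration 2:
  u = (-11 - (-1)·-0.212 - (4)·0.190 - (3)·2.295) / (9) = -2.095
  v = (-6 - (3)·-2.095 - (4)·0.190 - (2)·2.295) / (11) = -0.460
  w = (8 - (-4)·-2.095 - (-3)·-0.460 - (3)·2.295) / (13) = -0.665
  t = (10 - (-1)·-2.095 - (1)·-0.460 - (-1)·-0.665) / (4) = 1.925
Change: (-0.873, -0.248, -0.855, -0.370) → max |·| = 0.873

0.873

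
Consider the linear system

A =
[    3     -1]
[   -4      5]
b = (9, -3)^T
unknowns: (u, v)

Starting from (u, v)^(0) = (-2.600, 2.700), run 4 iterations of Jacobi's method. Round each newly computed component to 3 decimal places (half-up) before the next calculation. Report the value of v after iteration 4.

Iteration 1:
  u = (9 - (-1)·2.700) / (3) = 3.900
  v = (-3 - (-4)·-2.600) / (5) = -2.680
Iteration 2:
  u = (9 - (-1)·-2.680) / (3) = 2.107
  v = (-3 - (-4)·3.900) / (5) = 2.520
Iteration 3:
  u = (9 - (-1)·2.520) / (3) = 3.840
  v = (-3 - (-4)·2.107) / (5) = 1.086
Iteration 4:
  u = (9 - (-1)·1.086) / (3) = 3.362
  v = (-3 - (-4)·3.840) / (5) = 2.472

2.472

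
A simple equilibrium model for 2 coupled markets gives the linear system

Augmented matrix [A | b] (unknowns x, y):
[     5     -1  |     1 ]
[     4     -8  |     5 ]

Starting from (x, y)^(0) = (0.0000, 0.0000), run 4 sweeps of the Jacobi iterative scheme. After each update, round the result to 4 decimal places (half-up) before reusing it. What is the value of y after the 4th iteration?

Iteration 1:
  x = (1 - (-1)·0.0000) / (5) = 0.2000
  y = (5 - (4)·0.0000) / (-8) = -0.6250
Iteration 2:
  x = (1 - (-1)·-0.6250) / (5) = 0.0750
  y = (5 - (4)·0.2000) / (-8) = -0.5250
Iteration 3:
  x = (1 - (-1)·-0.5250) / (5) = 0.0950
  y = (5 - (4)·0.0750) / (-8) = -0.5875
Iteration 4:
  x = (1 - (-1)·-0.5875) / (5) = 0.0825
  y = (5 - (4)·0.0950) / (-8) = -0.5775

-0.5775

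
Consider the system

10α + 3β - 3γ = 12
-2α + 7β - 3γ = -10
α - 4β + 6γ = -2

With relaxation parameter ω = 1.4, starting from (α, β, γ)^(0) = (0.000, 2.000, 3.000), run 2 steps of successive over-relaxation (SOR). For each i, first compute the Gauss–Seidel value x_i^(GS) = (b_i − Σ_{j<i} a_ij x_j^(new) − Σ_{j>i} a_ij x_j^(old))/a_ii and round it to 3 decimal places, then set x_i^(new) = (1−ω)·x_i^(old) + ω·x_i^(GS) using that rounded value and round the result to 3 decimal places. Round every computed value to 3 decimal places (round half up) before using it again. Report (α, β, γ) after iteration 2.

(-0.062, -3.345, -2.652)

Iteration 1:
  α: GS value = (12 - (3)·2.000 - (-3)·3.000) / (10) = 1.500;  α ← (1−ω)·0.000 + ω·1.500 = 2.100
  β: GS value = (-10 - (-2)·2.100 - (-3)·3.000) / (7) = 0.457;  β ← (1−ω)·2.000 + ω·0.457 = -0.160
  γ: GS value = (-2 - (1)·2.100 - (-4)·-0.160) / (6) = -0.790;  γ ← (1−ω)·3.000 + ω·-0.790 = -2.306
Iteration 2:
  α: GS value = (12 - (3)·-0.160 - (-3)·-2.306) / (10) = 0.556;  α ← (1−ω)·2.100 + ω·0.556 = -0.062
  β: GS value = (-10 - (-2)·-0.062 - (-3)·-2.306) / (7) = -2.435;  β ← (1−ω)·-0.160 + ω·-2.435 = -3.345
  γ: GS value = (-2 - (1)·-0.062 - (-4)·-3.345) / (6) = -2.553;  γ ← (1−ω)·-2.306 + ω·-2.553 = -2.652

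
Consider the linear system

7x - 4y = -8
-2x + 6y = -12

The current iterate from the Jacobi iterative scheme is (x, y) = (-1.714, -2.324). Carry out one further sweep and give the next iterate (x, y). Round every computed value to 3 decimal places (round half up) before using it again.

(-2.471, -2.571)

One sweep:
  x = (-8 - (-4)·-2.324) / (7) = -2.471
  y = (-12 - (-2)·-1.714) / (6) = -2.571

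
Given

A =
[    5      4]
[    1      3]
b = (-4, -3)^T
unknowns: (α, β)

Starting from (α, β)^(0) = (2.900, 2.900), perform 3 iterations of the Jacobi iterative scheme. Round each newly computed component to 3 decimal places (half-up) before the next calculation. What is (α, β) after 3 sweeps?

(-0.832, -1.258)

Iteration 1:
  α = (-4 - (4)·2.900) / (5) = -3.120
  β = (-3 - (1)·2.900) / (3) = -1.967
Iteration 2:
  α = (-4 - (4)·-1.967) / (5) = 0.774
  β = (-3 - (1)·-3.120) / (3) = 0.040
Iteration 3:
  α = (-4 - (4)·0.040) / (5) = -0.832
  β = (-3 - (1)·0.774) / (3) = -1.258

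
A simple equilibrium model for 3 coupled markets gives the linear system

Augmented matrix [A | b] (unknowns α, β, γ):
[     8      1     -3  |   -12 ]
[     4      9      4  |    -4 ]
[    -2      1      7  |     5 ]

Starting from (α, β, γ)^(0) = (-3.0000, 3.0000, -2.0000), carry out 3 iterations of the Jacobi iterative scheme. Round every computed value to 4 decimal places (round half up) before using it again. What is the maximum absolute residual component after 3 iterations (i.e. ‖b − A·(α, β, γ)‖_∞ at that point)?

Iteration 1:
  α = (-12 - (1)·3.0000 - (-3)·-2.0000) / (8) = -2.6250
  β = (-4 - (4)·-3.0000 - (4)·-2.0000) / (9) = 1.7778
  γ = (5 - (-2)·-3.0000 - (1)·3.0000) / (7) = -0.5714
Iteration 2:
  α = (-12 - (1)·1.7778 - (-3)·-0.5714) / (8) = -1.9365
  β = (-4 - (4)·-2.6250 - (4)·-0.5714) / (9) = 0.9762
  γ = (5 - (-2)·-2.6250 - (1)·1.7778) / (7) = -0.2897
Iteration 3:
  α = (-12 - (1)·0.9762 - (-3)·-0.2897) / (8) = -1.7307
  β = (-4 - (4)·-1.9365 - (4)·-0.2897) / (9) = 0.5450
  γ = (5 - (-2)·-1.9365 - (1)·0.9762) / (7) = 0.0215
Residual b − A·x = (1.3651, -2.0682, 0.8431); ∞-norm = 2.0682

2.0682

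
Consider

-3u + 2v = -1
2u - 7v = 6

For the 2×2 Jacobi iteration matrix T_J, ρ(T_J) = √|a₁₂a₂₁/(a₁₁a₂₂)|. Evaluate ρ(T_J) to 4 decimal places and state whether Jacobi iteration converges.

a₁₂a₂₁/(a₁₁a₂₂) = (2)·(2) / ((-3)·(-7)) = 0.190476
ρ = √|0.190476| = √0.190476 = 0.4364
ρ < 1, so Jacobi converges

0.4364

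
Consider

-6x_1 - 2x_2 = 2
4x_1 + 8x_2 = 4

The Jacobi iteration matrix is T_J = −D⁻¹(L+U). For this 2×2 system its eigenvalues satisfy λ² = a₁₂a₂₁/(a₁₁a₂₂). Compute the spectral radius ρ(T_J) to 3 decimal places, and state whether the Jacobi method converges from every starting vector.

a₁₂a₂₁/(a₁₁a₂₂) = (-2)·(4) / ((-6)·(8)) = 0.166667
ρ = √|0.166667| = √0.166667 = 0.408
ρ < 1, so Jacobi converges

0.408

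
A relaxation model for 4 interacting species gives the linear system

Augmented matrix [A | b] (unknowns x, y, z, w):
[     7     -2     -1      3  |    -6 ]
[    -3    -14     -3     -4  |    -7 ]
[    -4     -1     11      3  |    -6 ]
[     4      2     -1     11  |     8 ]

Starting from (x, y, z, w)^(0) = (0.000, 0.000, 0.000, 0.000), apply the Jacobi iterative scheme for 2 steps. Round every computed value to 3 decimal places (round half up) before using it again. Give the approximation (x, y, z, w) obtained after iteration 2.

(-1.104, 0.593, -1.010, 0.898)

Iteration 1:
  x = (-6 - (-2)·0.000 - (-1)·0.000 - (3)·0.000) / (7) = -0.857
  y = (-7 - (-3)·0.000 - (-3)·0.000 - (-4)·0.000) / (-14) = 0.500
  z = (-6 - (-4)·0.000 - (-1)·0.000 - (3)·0.000) / (11) = -0.545
  w = (8 - (4)·0.000 - (2)·0.000 - (-1)·0.000) / (11) = 0.727
Iteration 2:
  x = (-6 - (-2)·0.500 - (-1)·-0.545 - (3)·0.727) / (7) = -1.104
  y = (-7 - (-3)·-0.857 - (-3)·-0.545 - (-4)·0.727) / (-14) = 0.593
  z = (-6 - (-4)·-0.857 - (-1)·0.500 - (3)·0.727) / (11) = -1.010
  w = (8 - (4)·-0.857 - (2)·0.500 - (-1)·-0.545) / (11) = 0.898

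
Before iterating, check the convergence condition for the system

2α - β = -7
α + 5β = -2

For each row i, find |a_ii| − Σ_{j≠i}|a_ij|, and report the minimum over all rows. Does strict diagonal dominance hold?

row 1: |2| − (1) = 1
row 2: |5| − (1) = 4
minimum over rows = 1 → strictly diagonally dominant (convergence guaranteed)

1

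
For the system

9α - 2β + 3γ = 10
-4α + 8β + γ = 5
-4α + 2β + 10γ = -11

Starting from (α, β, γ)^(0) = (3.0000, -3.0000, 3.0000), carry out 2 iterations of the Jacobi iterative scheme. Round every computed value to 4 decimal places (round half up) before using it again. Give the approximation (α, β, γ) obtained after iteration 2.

(1.2667, 0.2597, -1.6722)

Iteration 1:
  α = (10 - (-2)·-3.0000 - (3)·3.0000) / (9) = -0.5556
  β = (5 - (-4)·3.0000 - (1)·3.0000) / (8) = 1.7500
  γ = (-11 - (-4)·3.0000 - (2)·-3.0000) / (10) = 0.7000
Iteration 2:
  α = (10 - (-2)·1.7500 - (3)·0.7000) / (9) = 1.2667
  β = (5 - (-4)·-0.5556 - (1)·0.7000) / (8) = 0.2597
  γ = (-11 - (-4)·-0.5556 - (2)·1.7500) / (10) = -1.6722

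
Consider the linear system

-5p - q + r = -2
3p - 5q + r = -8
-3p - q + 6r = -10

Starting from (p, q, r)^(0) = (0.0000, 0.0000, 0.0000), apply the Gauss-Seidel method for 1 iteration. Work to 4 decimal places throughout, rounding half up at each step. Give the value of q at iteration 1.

Iteration 1:
  p = (-2 - (-1)·0.0000 - (1)·0.0000) / (-5) = 0.4000
  q = (-8 - (3)·0.4000 - (1)·0.0000) / (-5) = 1.8400
  r = (-10 - (-3)·0.4000 - (-1)·1.8400) / (6) = -1.1600

1.8400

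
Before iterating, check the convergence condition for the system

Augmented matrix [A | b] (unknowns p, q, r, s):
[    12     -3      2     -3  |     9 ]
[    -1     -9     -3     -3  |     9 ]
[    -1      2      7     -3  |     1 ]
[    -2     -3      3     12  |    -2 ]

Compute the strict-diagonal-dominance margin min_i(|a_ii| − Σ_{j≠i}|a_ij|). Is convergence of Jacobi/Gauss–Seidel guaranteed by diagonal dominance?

row 1: |12| − (3+2+3) = 4
row 2: |-9| − (1+3+3) = 2
row 3: |7| − (1+2+3) = 1
row 4: |12| − (2+3+3) = 4
minimum over rows = 1 → strictly diagonally dominant (convergence guaranteed)

1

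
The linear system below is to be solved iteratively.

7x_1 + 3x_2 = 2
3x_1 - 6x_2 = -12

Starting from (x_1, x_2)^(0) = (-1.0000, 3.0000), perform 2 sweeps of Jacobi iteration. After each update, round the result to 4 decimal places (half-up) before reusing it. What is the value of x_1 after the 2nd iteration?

Iteration 1:
  x_1 = (2 - (3)·3.0000) / (7) = -1.0000
  x_2 = (-12 - (3)·-1.0000) / (-6) = 1.5000
Iteration 2:
  x_1 = (2 - (3)·1.5000) / (7) = -0.3571
  x_2 = (-12 - (3)·-1.0000) / (-6) = 1.5000

-0.3571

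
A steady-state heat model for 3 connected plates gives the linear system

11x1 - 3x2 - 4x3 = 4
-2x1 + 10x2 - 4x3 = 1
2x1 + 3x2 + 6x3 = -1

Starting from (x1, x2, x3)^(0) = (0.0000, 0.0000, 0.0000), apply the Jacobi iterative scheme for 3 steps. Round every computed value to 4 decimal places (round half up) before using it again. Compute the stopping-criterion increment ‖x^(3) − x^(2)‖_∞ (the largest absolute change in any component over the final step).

0.0751

Iteration 1:
  x1 = (4 - (-3)·0.0000 - (-4)·0.0000) / (11) = 0.3636
  x2 = (1 - (-2)·0.0000 - (-4)·0.0000) / (10) = 0.1000
  x3 = (-1 - (2)·0.0000 - (3)·0.0000) / (6) = -0.1667
Iteration 2:
  x1 = (4 - (-3)·0.1000 - (-4)·-0.1667) / (11) = 0.3303
  x2 = (1 - (-2)·0.3636 - (-4)·-0.1667) / (10) = 0.1060
  x3 = (-1 - (2)·0.3636 - (3)·0.1000) / (6) = -0.3379
Iteration 3:
  x1 = (4 - (-3)·0.1060 - (-4)·-0.3379) / (11) = 0.2697
  x2 = (1 - (-2)·0.3303 - (-4)·-0.3379) / (10) = 0.0309
  x3 = (-1 - (2)·0.3303 - (3)·0.1060) / (6) = -0.3298
Change: (-0.0606, -0.0751, 0.0081) → max |·| = 0.0751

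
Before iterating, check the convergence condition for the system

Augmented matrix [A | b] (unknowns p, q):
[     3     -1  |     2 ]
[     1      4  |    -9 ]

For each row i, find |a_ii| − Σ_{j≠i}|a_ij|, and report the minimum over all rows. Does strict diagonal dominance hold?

2

row 1: |3| − (1) = 2
row 2: |4| − (1) = 3
minimum over rows = 2 → strictly diagonally dominant (convergence guaranteed)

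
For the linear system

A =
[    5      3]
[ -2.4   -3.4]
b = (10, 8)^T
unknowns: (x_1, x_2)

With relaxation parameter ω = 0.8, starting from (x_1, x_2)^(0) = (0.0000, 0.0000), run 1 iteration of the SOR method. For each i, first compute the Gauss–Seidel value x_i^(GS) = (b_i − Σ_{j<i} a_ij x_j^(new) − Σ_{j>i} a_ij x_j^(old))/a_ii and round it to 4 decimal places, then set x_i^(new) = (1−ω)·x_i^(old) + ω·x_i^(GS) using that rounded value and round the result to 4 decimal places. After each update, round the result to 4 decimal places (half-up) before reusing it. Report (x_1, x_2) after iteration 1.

(1.6000, -2.7859)

Iteration 1:
  x_1: GS value = (10 - (3)·0.0000) / (5) = 2.0000;  x_1 ← (1−ω)·0.0000 + ω·2.0000 = 1.6000
  x_2: GS value = (8 - (-2.4)·1.6000) / (-3.4) = -3.4824;  x_2 ← (1−ω)·0.0000 + ω·-3.4824 = -2.7859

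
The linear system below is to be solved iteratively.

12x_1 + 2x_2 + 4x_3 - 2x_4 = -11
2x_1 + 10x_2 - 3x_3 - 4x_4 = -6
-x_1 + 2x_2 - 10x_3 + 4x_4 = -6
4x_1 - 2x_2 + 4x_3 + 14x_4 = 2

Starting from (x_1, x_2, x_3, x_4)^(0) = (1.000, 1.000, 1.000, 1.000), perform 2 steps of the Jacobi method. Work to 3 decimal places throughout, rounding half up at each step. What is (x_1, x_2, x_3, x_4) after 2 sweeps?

Iteration 1:
  x_1 = (-11 - (2)·1.000 - (4)·1.000 - (-2)·1.000) / (12) = -1.250
  x_2 = (-6 - (2)·1.000 - (-3)·1.000 - (-4)·1.000) / (10) = -0.100
  x_3 = (-6 - (-1)·1.000 - (2)·1.000 - (4)·1.000) / (-10) = 1.100
  x_4 = (2 - (4)·1.000 - (-2)·1.000 - (4)·1.000) / (14) = -0.286
Iteration 2:
  x_1 = (-11 - (2)·-0.100 - (4)·1.100 - (-2)·-0.286) / (12) = -1.314
  x_2 = (-6 - (2)·-1.250 - (-3)·1.100 - (-4)·-0.286) / (10) = -0.134
  x_3 = (-6 - (-1)·-1.250 - (2)·-0.100 - (4)·-0.286) / (-10) = 0.591
  x_4 = (2 - (4)·-1.250 - (-2)·-0.100 - (4)·1.100) / (14) = 0.171

(-1.314, -0.134, 0.591, 0.171)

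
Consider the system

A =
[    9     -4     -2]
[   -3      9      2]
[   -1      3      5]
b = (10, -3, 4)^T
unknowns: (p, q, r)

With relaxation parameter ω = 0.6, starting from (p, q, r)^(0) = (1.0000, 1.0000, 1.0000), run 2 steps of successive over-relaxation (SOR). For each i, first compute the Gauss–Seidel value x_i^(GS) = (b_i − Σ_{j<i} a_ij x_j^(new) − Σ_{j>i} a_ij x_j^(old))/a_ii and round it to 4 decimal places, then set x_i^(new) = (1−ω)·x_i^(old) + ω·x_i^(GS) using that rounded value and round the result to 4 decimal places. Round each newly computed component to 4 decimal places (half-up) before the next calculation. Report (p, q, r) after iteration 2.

(1.4729, 0.1151, 0.9859)

Iteration 1:
  p: GS value = (10 - (-4)·1.0000 - (-2)·1.0000) / (9) = 1.7778;  p ← (1−ω)·1.0000 + ω·1.7778 = 1.4667
  q: GS value = (-3 - (-3)·1.4667 - (2)·1.0000) / (9) = -0.0667;  q ← (1−ω)·1.0000 + ω·-0.0667 = 0.3600
  r: GS value = (4 - (-1)·1.4667 - (3)·0.3600) / (5) = 0.8773;  r ← (1−ω)·1.0000 + ω·0.8773 = 0.9264
Iteration 2:
  p: GS value = (10 - (-4)·0.3600 - (-2)·0.9264) / (9) = 1.4770;  p ← (1−ω)·1.4667 + ω·1.4770 = 1.4729
  q: GS value = (-3 - (-3)·1.4729 - (2)·0.9264) / (9) = -0.0482;  q ← (1−ω)·0.3600 + ω·-0.0482 = 0.1151
  r: GS value = (4 - (-1)·1.4729 - (3)·0.1151) / (5) = 1.0255;  r ← (1−ω)·0.9264 + ω·1.0255 = 0.9859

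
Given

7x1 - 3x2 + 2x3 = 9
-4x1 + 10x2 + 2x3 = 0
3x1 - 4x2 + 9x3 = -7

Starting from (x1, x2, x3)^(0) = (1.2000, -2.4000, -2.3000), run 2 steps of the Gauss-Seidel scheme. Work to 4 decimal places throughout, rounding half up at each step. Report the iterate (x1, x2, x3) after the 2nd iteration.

(1.8440, 0.8807, -1.0010)

Iteration 1:
  x1 = (9 - (-3)·-2.4000 - (2)·-2.3000) / (7) = 0.9143
  x2 = (0 - (-4)·0.9143 - (2)·-2.3000) / (10) = 0.8257
  x3 = (-7 - (3)·0.9143 - (-4)·0.8257) / (9) = -0.7156
Iteration 2:
  x1 = (9 - (-3)·0.8257 - (2)·-0.7156) / (7) = 1.8440
  x2 = (0 - (-4)·1.8440 - (2)·-0.7156) / (10) = 0.8807
  x3 = (-7 - (3)·1.8440 - (-4)·0.8807) / (9) = -1.0010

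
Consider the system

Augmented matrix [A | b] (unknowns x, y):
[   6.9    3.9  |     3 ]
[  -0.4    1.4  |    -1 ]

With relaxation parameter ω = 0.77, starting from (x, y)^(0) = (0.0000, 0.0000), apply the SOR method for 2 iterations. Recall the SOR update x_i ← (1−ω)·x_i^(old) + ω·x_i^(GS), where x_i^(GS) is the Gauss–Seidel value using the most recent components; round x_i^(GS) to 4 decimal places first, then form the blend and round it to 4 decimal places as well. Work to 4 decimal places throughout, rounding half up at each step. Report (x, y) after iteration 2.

(0.6191, -0.5233)

Iteration 1:
  x: GS value = (3 - (3.9)·0.0000) / (6.9) = 0.4348;  x ← (1−ω)·0.0000 + ω·0.4348 = 0.3348
  y: GS value = (-1 - (-0.4)·0.3348) / (1.4) = -0.6186;  y ← (1−ω)·0.0000 + ω·-0.6186 = -0.4763
Iteration 2:
  x: GS value = (3 - (3.9)·-0.4763) / (6.9) = 0.7040;  x ← (1−ω)·0.3348 + ω·0.7040 = 0.6191
  y: GS value = (-1 - (-0.4)·0.6191) / (1.4) = -0.5374;  y ← (1−ω)·-0.4763 + ω·-0.5374 = -0.5233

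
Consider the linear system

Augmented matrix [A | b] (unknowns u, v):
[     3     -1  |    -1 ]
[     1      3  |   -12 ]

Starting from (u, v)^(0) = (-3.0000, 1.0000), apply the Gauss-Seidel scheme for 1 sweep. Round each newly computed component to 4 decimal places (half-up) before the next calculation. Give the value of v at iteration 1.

Iteration 1:
  u = (-1 - (-1)·1.0000) / (3) = 0.0000
  v = (-12 - (1)·0.0000) / (3) = -4.0000

-4.0000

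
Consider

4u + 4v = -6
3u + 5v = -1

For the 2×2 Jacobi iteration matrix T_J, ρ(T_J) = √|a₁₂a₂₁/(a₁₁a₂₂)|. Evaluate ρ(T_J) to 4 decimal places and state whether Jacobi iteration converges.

a₁₂a₂₁/(a₁₁a₂₂) = (4)·(3) / ((4)·(5)) = 0.600000
ρ = √|0.600000| = √0.600000 = 0.7746
ρ < 1, so Jacobi converges

0.7746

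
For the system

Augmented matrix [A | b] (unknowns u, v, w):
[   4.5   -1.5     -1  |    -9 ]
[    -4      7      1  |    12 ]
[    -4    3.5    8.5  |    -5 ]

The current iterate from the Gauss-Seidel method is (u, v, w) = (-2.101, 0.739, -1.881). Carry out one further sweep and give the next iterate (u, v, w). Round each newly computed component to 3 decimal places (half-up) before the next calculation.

(-2.172, 0.742, -1.916)

One sweep:
  u = (-9 - (-1.5)·0.739 - (-1)·-1.881) / (4.5) = -2.172
  v = (12 - (-4)·-2.172 - (1)·-1.881) / (7) = 0.742
  w = (-5 - (-4)·-2.172 - (3.5)·0.742) / (8.5) = -1.916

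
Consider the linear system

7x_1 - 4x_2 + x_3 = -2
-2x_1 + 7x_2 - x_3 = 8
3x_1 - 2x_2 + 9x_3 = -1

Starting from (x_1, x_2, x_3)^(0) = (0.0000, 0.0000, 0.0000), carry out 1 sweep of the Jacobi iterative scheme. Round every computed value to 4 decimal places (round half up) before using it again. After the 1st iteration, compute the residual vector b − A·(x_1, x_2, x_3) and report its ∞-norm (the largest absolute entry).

Iteration 1:
  x_1 = (-2 - (-4)·0.0000 - (1)·0.0000) / (7) = -0.2857
  x_2 = (8 - (-2)·0.0000 - (-1)·0.0000) / (7) = 1.1429
  x_3 = (-1 - (3)·0.0000 - (-2)·0.0000) / (9) = -0.1111
Residual b − A·x = (4.6826, -0.6828, 3.1428); ∞-norm = 4.6826

4.6826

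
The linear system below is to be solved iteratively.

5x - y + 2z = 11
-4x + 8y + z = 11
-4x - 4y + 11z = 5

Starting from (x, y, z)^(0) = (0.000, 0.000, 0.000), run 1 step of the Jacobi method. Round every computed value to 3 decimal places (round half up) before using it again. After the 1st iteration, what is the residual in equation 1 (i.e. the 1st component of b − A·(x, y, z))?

0.465

Iteration 1:
  x = (11 - (-1)·0.000 - (2)·0.000) / (5) = 2.200
  y = (11 - (-4)·0.000 - (1)·0.000) / (8) = 1.375
  z = (5 - (-4)·0.000 - (-4)·0.000) / (11) = 0.455
Residual b − A·x = (0.465, 8.345, 14.295)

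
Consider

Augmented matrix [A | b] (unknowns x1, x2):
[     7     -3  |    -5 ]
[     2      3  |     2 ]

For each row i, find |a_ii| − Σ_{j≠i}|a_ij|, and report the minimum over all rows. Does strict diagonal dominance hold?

row 1: |7| − (3) = 4
row 2: |3| − (2) = 1
minimum over rows = 1 → strictly diagonally dominant (convergence guaranteed)

1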